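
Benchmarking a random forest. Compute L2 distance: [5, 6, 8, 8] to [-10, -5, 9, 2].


d = √((5+ 10)² + (6+ 5)² + (8-9)² + (8-2)²)
  = √(225 + 121 + 1 + 36)
  = √383 = 19.5704

19.5704


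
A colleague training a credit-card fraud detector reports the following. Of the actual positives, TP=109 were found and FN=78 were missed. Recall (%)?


Recall = TP/(TP+FN)
= 109/(109+78)
= 109/187 = 58.29%

58.29%


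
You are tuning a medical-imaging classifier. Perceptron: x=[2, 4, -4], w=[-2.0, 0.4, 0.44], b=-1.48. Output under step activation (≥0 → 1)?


z = (2)·(-2.0) + (4)·(0.4) + (-4)·(0.44) - 1.48
  = -5.64
step(z) = 0 (z<0)

0


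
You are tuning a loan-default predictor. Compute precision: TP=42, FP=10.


Precision = TP/(TP+FP)
= 42/(42+10)
= 42/52 = 80.77%

80.77%


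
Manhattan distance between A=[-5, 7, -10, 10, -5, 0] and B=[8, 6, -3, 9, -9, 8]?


d = |-5-8| + |7-6| + |-10+ 3| + |10-9| + |-5+ 9| + |0-8|
  = 13 + 1 + 7 + 1 + 4 + 8
  = 34

34


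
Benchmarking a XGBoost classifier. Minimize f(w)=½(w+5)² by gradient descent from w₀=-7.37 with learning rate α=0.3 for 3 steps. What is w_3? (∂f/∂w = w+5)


step 1: grad = -7.37+5 = -2.37; w = -7.37 - 0.3·(-2.37) = -6.659
step 2: grad = -6.659+5 = -1.659; w = -6.659 - 0.3·(-1.659) = -6.1613
step 3: grad = -6.1613+5 = -1.1613; w = -6.1613 - 0.3·(-1.1613) = -5.81291

-5.81291


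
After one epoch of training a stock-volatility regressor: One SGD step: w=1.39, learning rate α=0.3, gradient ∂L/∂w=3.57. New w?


w_new = w - α·∇
= 1.39 - 0.3·3.57
= 1.39 - 1.071
= 0.319

0.319


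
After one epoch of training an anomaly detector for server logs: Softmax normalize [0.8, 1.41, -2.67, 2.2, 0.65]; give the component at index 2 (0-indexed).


Exponentials: e^0.8=2.2255, e^1.41=4.096, e^-2.67=0.0693, e^2.2=9.025, e^0.65=1.9155
Sum = 17.3313
Softmax = [0.1284, 0.2363, 0.004, 0.5207, 0.1105]
p[2] = 0.0693/17.3313 = 0.004

0.004


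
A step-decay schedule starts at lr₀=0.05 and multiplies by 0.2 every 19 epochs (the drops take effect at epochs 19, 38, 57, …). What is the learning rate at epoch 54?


n_drops = ⌊54/19⌋ = 2
lr = 0.05·0.2^2 = 0.05·0.04 = 0.002

0.002


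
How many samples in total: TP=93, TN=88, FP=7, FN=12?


Total = TP + TN + FP + FN
= 93 + 88 + 7 + 12
= 200
(Predicted positive: 100, predicted negative: 100)

200


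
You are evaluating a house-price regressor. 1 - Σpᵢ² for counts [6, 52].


Probabilities: [6/58, 52/58] ≈ [0.1034, 0.8966]
Σpᵢ² = (36 + 2704)/58² = 2740/3364
Gini = 1 - Σpᵢ² = 1 - 2740/3364 = 0.1855

0.1855


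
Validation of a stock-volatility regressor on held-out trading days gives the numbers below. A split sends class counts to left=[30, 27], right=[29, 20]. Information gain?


Parent = [59, 47], H_parent = 0.9907
H_left = 0.998 (n=57), H_right = 0.9755 (n=49)
H_children = (57/106)·0.998 + (49/106)·0.9755 = 0.9876
IG = 0.9907 - 0.9876 = 0.0031

0.0031


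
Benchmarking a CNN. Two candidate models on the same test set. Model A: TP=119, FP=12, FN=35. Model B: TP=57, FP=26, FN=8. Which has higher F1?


Model A: P=119/131=0.9084, R=119/154=0.7727, F1=2PR/(P+R)=2TP/(2TP+FP+FN)=238/285=0.8351
Model B: P=57/83=0.6867, R=57/65=0.8769, F1=2PR/(P+R)=2TP/(2TP+FP+FN)=114/148=0.7703
0.8351 > 0.7703 → Model A

Model A


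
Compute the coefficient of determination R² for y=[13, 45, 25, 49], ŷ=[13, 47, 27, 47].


ȳ = 33
SS_res = Σ(y-ŷ)² = 12
SS_tot = Σ(y-ȳ)² = 864
R² = 1 - SS_res/SS_tot = 1 - 0.0139 = 0.9861

0.9861


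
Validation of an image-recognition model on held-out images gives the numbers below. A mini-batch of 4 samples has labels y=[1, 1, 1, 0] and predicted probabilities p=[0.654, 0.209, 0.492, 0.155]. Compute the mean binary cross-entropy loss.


L[0] = -ln(0.654) = 0.4246
L[1] = -ln(0.209) = 1.5654
L[2] = -ln(0.492) = 0.7093
L[3] = -ln(1-0.155) = -ln(0.845) = 0.1684
mean = (0.4246 + 1.5654 + 0.7093 + 0.1684)/4 = 0.7169

0.7169


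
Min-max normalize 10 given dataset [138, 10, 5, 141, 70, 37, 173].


min=5, max=173
(10-5)/(173-5) = 5/168 = 0.0298

0.0298


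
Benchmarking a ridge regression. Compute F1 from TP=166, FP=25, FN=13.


Precision = 166/191 = 0.8691
Recall = 166/179 = 0.9274
F1 = 2·P·R/(P+R) = 2·TP/(2·TP+FP+FN) = 332/(332+25+13) = 332/370 = 0.8973

0.8973


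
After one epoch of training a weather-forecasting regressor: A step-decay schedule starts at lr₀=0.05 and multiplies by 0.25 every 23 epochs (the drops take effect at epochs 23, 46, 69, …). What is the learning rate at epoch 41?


n_drops = ⌊41/23⌋ = 1
lr = 0.05·0.25^1 = 0.05·0.25 = 0.0125

0.0125


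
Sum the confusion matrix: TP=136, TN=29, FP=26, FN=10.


Total = TP + TN + FP + FN
= 136 + 29 + 26 + 10
= 201
(Predicted positive: 162, predicted negative: 39)

201


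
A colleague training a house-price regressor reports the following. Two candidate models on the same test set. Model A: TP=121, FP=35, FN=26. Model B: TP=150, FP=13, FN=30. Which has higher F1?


Model A: P=121/156=0.7756, R=121/147=0.8231, F1=2PR/(P+R)=2TP/(2TP+FP+FN)=242/303=0.7987
Model B: P=150/163=0.9202, R=150/180=0.8333, F1=2PR/(P+R)=2TP/(2TP+FP+FN)=300/343=0.8746
0.7987 < 0.8746 → Model B

Model B


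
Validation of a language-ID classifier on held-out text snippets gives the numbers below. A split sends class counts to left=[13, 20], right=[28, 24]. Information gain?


Parent = [41, 44], H_parent = 0.9991
H_left = 0.9673 (n=33), H_right = 0.9957 (n=52)
H_children = (33/85)·0.9673 + (52/85)·0.9957 = 0.9847
IG = 0.9991 - 0.9847 = 0.0144

0.0144


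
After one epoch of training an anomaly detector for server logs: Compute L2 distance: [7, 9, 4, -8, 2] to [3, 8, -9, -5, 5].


d = √((7-3)² + (9-8)² + (4+ 9)² + (-8+ 5)² + (2-5)²)
  = √(16 + 1 + 169 + 9 + 9)
  = √204 = 14.2829

14.2829


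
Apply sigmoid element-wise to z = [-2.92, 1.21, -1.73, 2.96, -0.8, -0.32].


σ(-2.92) = 1/(1+e^2.92) = 0.0512
σ(1.21) = 1/(1+e^-1.21) = 0.7703
σ(-1.73) = 1/(1+e^1.73) = 0.1506
σ(2.96) = 1/(1+e^-2.96) = 0.9507
σ(-0.8) = 1/(1+e^0.8) = 0.31
σ(-0.32) = 1/(1+e^0.32) = 0.4207
result = [0.0512, 0.7703, 0.1506, 0.9507, 0.31, 0.4207]

[0.0512, 0.7703, 0.1506, 0.9507, 0.31, 0.4207]


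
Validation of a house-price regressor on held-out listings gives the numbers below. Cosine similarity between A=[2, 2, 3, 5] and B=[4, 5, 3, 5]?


A·B = 2·4 + 2·5 + 3·3 + 5·5 = 52
‖A‖ = √42 = 6.4807, ‖B‖ = √75 = 8.6603
cos = 52/(√42·√75) = 52/√3150 = 0.9265

0.9265


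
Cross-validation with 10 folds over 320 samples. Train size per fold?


Fold size = 320/10 = 32
Training per fold = 320 - 32 = 288

288


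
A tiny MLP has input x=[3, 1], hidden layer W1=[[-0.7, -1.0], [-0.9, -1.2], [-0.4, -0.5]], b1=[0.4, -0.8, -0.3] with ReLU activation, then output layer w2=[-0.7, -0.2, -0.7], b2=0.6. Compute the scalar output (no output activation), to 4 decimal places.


z1[0] = (-0.7)·(3) + (-1.0)·(1) + 0.4 = -2.7
z1[1] = (-0.9)·(3) + (-1.2)·(1) - 0.8 = -4.7
z1[2] = (-0.4)·(3) + (-0.5)·(1) - 0.3 = -2.0
h = ReLU(z1) = [0.0, 0.0, 0.0]
output = (-0.7)·(0.0) + (-0.2)·(0.0) + (-0.7)·(0.0) + 0.6 = 0.6

0.6


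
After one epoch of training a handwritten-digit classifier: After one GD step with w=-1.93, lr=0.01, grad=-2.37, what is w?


w_new = w - α·∇
= -1.93 - 0.01·-2.37
= -1.93 + 0.0237
= -1.9063

-1.9063


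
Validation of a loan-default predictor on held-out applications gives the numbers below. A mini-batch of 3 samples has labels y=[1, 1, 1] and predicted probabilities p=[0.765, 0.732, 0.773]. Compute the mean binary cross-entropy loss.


L[0] = -ln(0.765) = 0.2679
L[1] = -ln(0.732) = 0.312
L[2] = -ln(0.773) = 0.2575
mean = (0.2679 + 0.312 + 0.2575)/3 = 0.2791

0.2791


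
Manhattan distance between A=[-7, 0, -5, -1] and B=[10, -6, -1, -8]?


d = |-7-10| + |0+ 6| + |-5+ 1| + |-1+ 8|
  = 17 + 6 + 4 + 7
  = 34

34


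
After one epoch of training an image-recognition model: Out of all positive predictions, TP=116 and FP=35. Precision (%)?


Precision = TP/(TP+FP)
= 116/(116+35)
= 116/151 = 76.82%

76.82%


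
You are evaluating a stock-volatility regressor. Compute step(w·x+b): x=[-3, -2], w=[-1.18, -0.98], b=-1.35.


z = (-3)·(-1.18) + (-2)·(-0.98) - 1.35
  = 4.15
step(z) = 1 (z≥0)

1


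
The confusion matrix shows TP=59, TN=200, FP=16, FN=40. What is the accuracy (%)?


Accuracy = (TP+TN)/(TP+TN+FP+FN)
= (59+200)/(315)
= 259/315 = 82.22%

82.22%


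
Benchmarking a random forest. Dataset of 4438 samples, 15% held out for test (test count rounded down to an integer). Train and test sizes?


Test = ⌊4438·15/100⌋ = 665
Train = 4438 - 665 = 3773

Train: 3773, Test: 665


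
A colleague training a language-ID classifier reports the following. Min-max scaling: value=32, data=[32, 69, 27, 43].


min=27, max=69
(32-27)/(69-27) = 5/42 = 0.119

0.119


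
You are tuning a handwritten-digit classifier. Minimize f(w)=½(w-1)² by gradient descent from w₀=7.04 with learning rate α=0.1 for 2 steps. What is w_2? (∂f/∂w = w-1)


step 1: grad = 7.04-1 = 6.04; w = 7.04 - 0.1·(6.04) = 6.436
step 2: grad = 6.436-1 = 5.436; w = 6.436 - 0.1·(5.436) = 5.8924

5.8924


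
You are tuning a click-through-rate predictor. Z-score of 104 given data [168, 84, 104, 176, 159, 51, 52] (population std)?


μ = 113.4286, σ = 50.1365
z = (104 - 113.4286)/50.1365 = -0.1881

-0.1881


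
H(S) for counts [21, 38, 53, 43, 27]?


Probabilities: [21/182, 38/182, 53/182, 43/182, 27/182] ≈ [0.1154, 0.2088, 0.2912, 0.2363, 0.1484]
H = -((21/182)·log₂(21/182) + (38/182)·log₂(38/182) + (53/182)·log₂(53/182) + (43/182)·log₂(43/182) + (27/182)·log₂(27/182))
  = 2.2498 bits

2.2498 bits


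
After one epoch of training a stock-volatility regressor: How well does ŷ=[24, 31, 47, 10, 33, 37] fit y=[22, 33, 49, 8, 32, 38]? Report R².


ȳ = 30.3333
SS_res = Σ(y-ŷ)² = 18
SS_tot = Σ(y-ȳ)² = 985.33
R² = 1 - SS_res/SS_tot = 1 - 0.0183 = 0.9817

0.9817


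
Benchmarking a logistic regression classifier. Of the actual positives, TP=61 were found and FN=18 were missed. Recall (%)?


Recall = TP/(TP+FN)
= 61/(61+18)
= 61/79 = 77.22%

77.22%


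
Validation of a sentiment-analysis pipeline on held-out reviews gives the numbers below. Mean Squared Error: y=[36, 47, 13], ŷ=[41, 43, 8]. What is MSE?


Squared errors: (36-41)²=25, (47-43)²=16, (13-8)²=25
Sum = 66
MSE = 66/3 = 22

22


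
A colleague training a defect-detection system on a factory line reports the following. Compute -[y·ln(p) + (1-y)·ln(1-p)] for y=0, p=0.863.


BCE = -[y·ln(p) + (1-y)·ln(1-p)]
= -0 - 1·ln(1-0.863)
= -ln(0.137) = 1.9878

1.9878


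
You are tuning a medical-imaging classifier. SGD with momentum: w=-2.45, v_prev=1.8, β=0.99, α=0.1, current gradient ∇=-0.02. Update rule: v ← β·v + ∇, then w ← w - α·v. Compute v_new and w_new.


v_new = 0.99·1.8 - 0.02 = 1.782 - 0.02 = 1.762
w_new = -2.45 - 0.1·1.762 = -2.45 - 0.1762 = -2.6262

v_new=1.762, w_new=-2.6262


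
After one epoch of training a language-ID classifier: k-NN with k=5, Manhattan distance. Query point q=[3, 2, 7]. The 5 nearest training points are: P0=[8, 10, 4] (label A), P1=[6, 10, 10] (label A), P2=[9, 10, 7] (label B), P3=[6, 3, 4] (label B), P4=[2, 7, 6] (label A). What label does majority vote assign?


d(q,P0) = 16  (label A)
d(q,P1) = 14  (label A)
d(q,P2) = 14  (label B)
d(q,P3) = 7  (label B)
d(q,P4) = 7  (label A)
Votes: A=3, B=2
Majority → A

A


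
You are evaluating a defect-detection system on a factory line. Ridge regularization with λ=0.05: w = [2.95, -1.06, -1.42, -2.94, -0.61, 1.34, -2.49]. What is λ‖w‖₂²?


‖w‖₂² = (2.95)² + (-1.06)² + (-1.42)² + (-2.94)² + (-0.61)² + (1.34)² + (-2.49)²
     = 8.7025 + 1.1236 + 2.0164 + 8.6436 + 0.3721 + 1.7956 + 6.2001
     = 28.8539
λ·‖w‖₂² = 0.05·28.8539 = 1.442695

1.442695


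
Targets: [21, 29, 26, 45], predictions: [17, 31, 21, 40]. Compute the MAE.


Absolute errors: |21-17|=4, |29-31|=2, |26-21|=5, |45-40|=5
Sum = 16
MAE = 16/4 = 4

4


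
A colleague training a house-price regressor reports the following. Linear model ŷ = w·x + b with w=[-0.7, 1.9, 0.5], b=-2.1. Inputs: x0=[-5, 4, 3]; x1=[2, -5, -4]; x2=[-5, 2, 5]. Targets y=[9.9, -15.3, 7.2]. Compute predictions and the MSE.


ŷ0 = (-0.7)·(-5) + (1.9)·(4) + (0.5)·(3) - 2.1 = 10.5
ŷ1 = (-0.7)·(2) + (1.9)·(-5) + (0.5)·(-4) - 2.1 = -15.0
ŷ2 = (-0.7)·(-5) + (1.9)·(2) + (0.5)·(5) - 2.1 = 7.7
errors² = [0.36, 0.09, 0.25]
MSE = 0.7000/3 = 0.2333

0.2333


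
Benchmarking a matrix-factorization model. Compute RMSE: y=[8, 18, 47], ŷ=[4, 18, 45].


MSE = 20/3 = 6.6667
RMSE = √(20/3) = 2.582

2.582


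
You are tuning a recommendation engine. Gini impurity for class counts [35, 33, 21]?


Probabilities: [35/89, 33/89, 21/89] ≈ [0.3933, 0.3708, 0.236]
Σpᵢ² = (1225 + 1089 + 441)/89² = 2755/7921
Gini = 1 - Σpᵢ² = 1 - 2755/7921 = 0.6522

0.6522


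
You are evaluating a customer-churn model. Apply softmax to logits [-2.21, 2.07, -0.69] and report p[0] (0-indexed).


Exponentials: e^-2.21=0.1097, e^2.07=7.9248, e^-0.69=0.5016
Sum = 8.5361
Softmax = [0.0129, 0.9284, 0.0588]
p[0] = 0.1097/8.5361 = 0.0129

0.0129


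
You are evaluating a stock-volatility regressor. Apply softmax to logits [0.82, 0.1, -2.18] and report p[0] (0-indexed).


Exponentials: e^0.82=2.2705, e^0.1=1.1052, e^-2.18=0.113
Sum = 3.4887
Softmax = [0.6508, 0.3168, 0.0324]
p[0] = 2.2705/3.4887 = 0.6508

0.6508


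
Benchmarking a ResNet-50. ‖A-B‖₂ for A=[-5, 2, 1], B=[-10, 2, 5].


d = √((-5+ 10)² + (2-2)² + (1-5)²)
  = √(25 + 0 + 16)
  = √41 = 6.4031

6.4031


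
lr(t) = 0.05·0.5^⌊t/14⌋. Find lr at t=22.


n_drops = ⌊22/14⌋ = 1
lr = 0.05·0.5^1 = 0.05·0.5 = 0.025

0.025


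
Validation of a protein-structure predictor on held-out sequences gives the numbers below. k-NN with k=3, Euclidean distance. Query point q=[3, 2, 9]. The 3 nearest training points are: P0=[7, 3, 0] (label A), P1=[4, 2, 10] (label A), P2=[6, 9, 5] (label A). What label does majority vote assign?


d(q,P0) = 9.8995  (label A)
d(q,P1) = 1.4142  (label A)
d(q,P2) = 8.6023  (label A)
Votes: A=3, B=0
Majority → A

A


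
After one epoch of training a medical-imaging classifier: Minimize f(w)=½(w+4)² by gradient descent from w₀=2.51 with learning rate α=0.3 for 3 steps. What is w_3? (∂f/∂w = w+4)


step 1: grad = 2.51+4 = 6.51; w = 2.51 - 0.3·(6.51) = 0.557
step 2: grad = 0.557+4 = 4.557; w = 0.557 - 0.3·(4.557) = -0.8101
step 3: grad = -0.8101+4 = 3.1899; w = -0.8101 - 0.3·(3.1899) = -1.76707

-1.76707


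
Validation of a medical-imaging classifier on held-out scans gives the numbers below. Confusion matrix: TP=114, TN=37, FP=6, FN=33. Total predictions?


Total = TP + TN + FP + FN
= 114 + 37 + 6 + 33
= 190
(Predicted positive: 120, predicted negative: 70)

190


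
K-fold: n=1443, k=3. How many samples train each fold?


Fold size = 1443/3 = 481
Training per fold = 1443 - 481 = 962

962


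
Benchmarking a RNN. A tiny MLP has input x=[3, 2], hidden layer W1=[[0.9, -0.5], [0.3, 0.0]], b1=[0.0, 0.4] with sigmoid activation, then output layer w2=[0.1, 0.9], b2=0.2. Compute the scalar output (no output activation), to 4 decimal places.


z1[0] = (0.9)·(3) + (-0.5)·(2) + 0.0 = 1.7
z1[1] = (0.3)·(3) + (0.0)·(2) + 0.4 = 1.3
h = sigmoid(z1) = [0.8455, 0.7858]
output = (0.1)·(0.8455) + (0.9)·(0.7858) + 0.2 = 0.9918

0.9918


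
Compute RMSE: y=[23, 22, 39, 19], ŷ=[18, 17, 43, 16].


MSE = 75/4 = 18.75
RMSE = √(75/4) = 4.3301

4.3301


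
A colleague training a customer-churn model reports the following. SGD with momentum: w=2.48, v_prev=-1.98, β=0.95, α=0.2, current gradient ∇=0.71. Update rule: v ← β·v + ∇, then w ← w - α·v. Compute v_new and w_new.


v_new = 0.95·-1.98 + 0.71 = -1.881 + 0.71 = -1.171
w_new = 2.48 - 0.2·-1.171 = 2.48 + 0.2342 = 2.7142

v_new=-1.171, w_new=2.7142


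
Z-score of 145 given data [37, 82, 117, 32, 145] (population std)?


μ = 82.6, σ = 44.0845
z = (145 - 82.6)/44.0845 = 1.4155

1.4155


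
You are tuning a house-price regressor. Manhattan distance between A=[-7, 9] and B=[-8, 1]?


d = |-7+ 8| + |9-1|
  = 1 + 8
  = 9

9


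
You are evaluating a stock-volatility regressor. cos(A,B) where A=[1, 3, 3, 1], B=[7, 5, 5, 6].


A·B = 1·7 + 3·5 + 3·5 + 1·6 = 43
‖A‖ = √20 = 4.4721, ‖B‖ = √135 = 11.619
cos = 43/(√20·√135) = 43/√2700 = 0.8275

0.8275


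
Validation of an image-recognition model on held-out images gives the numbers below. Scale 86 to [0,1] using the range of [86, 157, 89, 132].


min=86, max=157
(86-86)/(157-86) = 0/71 = 0.0

0.0


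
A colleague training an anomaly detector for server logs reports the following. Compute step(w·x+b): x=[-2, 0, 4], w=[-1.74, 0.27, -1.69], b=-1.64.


z = (-2)·(-1.74) + (0)·(0.27) + (4)·(-1.69) - 1.64
  = -4.92
step(z) = 0 (z<0)

0


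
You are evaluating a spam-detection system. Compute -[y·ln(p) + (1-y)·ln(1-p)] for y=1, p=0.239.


BCE = -[y·ln(p) + (1-y)·ln(1-p)]
= -1·ln(0.239) - 0
= -ln(0.239) = 1.4313

1.4313


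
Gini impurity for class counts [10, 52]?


Probabilities: [10/62, 52/62] ≈ [0.1613, 0.8387]
Σpᵢ² = (100 + 2704)/62² = 2804/3844
Gini = 1 - Σpᵢ² = 1 - 2804/3844 = 0.2706

0.2706


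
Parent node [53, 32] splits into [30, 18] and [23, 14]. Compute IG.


Parent = [53, 32], H_parent = 0.9555
H_left = 0.9544 (n=48), H_right = 0.9569 (n=37)
H_children = (48/85)·0.9544 + (37/85)·0.9569 = 0.9555
IG = 0.9555 - 0.9555 = 0.0

0.0


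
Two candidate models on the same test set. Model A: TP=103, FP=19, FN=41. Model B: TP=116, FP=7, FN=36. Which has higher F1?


Model A: P=103/122=0.8443, R=103/144=0.7153, F1=2PR/(P+R)=2TP/(2TP+FP+FN)=206/266=0.7744
Model B: P=116/123=0.9431, R=116/152=0.7632, F1=2PR/(P+R)=2TP/(2TP+FP+FN)=232/275=0.8436
0.7744 < 0.8436 → Model B

Model B


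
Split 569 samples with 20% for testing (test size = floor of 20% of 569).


Test = ⌊569·20/100⌋ = 113
Train = 569 - 113 = 456

Train: 456, Test: 113


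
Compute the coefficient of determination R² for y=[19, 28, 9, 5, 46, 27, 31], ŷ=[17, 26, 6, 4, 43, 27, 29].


ȳ = 23.5714
SS_res = Σ(y-ŷ)² = 31
SS_tot = Σ(y-ȳ)² = 1167.71
R² = 1 - SS_res/SS_tot = 1 - 0.0265 = 0.9735

0.9735


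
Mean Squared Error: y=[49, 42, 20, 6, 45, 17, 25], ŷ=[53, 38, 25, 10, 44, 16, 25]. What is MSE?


Squared errors: (49-53)²=16, (42-38)²=16, (20-25)²=25, (6-10)²=16, (45-44)²=1, (17-16)²=1, (25-25)²=0
Sum = 75
MSE = 75/7 = 75/7

75/7


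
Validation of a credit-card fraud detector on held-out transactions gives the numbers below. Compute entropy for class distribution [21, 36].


Probabilities: [21/57, 36/57] ≈ [0.3684, 0.6316]
H = -((21/57)·log₂(21/57) + (36/57)·log₂(36/57))
  = 0.9495 bits

0.9495 bits


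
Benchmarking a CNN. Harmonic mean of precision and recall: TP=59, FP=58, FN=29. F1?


Precision = 59/117 = 0.5043
Recall = 59/88 = 0.6705
F1 = 2·P·R/(P+R) = 2·TP/(2·TP+FP+FN) = 118/(118+58+29) = 118/205 = 0.5756

0.5756


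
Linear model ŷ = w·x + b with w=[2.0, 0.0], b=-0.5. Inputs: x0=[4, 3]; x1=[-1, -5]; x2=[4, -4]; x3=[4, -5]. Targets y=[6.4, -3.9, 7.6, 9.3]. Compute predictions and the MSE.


ŷ0 = (2.0)·(4) + (0.0)·(3) - 0.5 = 7.5
ŷ1 = (2.0)·(-1) + (0.0)·(-5) - 0.5 = -2.5
ŷ2 = (2.0)·(4) + (0.0)·(-4) - 0.5 = 7.5
ŷ3 = (2.0)·(4) + (0.0)·(-5) - 0.5 = 7.5
errors² = [1.21, 1.96, 0.01, 3.24]
MSE = 6.4200/4 = 1.605

1.605


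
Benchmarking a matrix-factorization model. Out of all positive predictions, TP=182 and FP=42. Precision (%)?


Precision = TP/(TP+FP)
= 182/(182+42)
= 182/224 = 81.25%

81.25%


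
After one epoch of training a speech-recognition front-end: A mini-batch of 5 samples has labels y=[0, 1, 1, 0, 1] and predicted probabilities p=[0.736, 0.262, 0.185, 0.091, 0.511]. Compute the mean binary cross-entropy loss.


L[0] = -ln(1-0.736) = -ln(0.264) = 1.3318
L[1] = -ln(0.262) = 1.3394
L[2] = -ln(0.185) = 1.6874
L[3] = -ln(1-0.091) = -ln(0.909) = 0.0954
L[4] = -ln(0.511) = 0.6714
mean = (1.3318 + 1.3394 + 1.6874 + 0.0954 + 0.6714)/5 = 1.0251

1.0251


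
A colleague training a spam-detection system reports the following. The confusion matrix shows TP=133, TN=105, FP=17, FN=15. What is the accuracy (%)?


Accuracy = (TP+TN)/(TP+TN+FP+FN)
= (133+105)/(270)
= 238/270 = 88.15%

88.15%


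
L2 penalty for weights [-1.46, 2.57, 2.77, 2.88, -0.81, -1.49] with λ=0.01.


‖w‖₂² = (-1.46)² + (2.57)² + (2.77)² + (2.88)² + (-0.81)² + (-1.49)²
     = 2.1316 + 6.6049 + 7.6729 + 8.2944 + 0.6561 + 2.2201
     = 27.58
λ·‖w‖₂² = 0.01·27.58 = 0.2758

0.2758


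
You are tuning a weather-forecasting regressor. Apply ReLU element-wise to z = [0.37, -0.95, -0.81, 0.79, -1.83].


ReLU(0.37) = max(0, 0.37) = 0.37
ReLU(-0.95) = max(0, -0.95) = 0.0
ReLU(-0.81) = max(0, -0.81) = 0.0
ReLU(0.79) = max(0, 0.79) = 0.79
ReLU(-1.83) = max(0, -1.83) = 0.0
result = [0.37, 0.0, 0.0, 0.79, 0.0]

[0.37, 0.0, 0.0, 0.79, 0.0]


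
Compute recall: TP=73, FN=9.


Recall = TP/(TP+FN)
= 73/(73+9)
= 73/82 = 89.02%

89.02%


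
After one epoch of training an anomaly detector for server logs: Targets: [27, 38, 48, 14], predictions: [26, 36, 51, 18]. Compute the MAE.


Absolute errors: |27-26|=1, |38-36|=2, |48-51|=3, |14-18|=4
Sum = 10
MAE = 10/4 = 5/2

5/2


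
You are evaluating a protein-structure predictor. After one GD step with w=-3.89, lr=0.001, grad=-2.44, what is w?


w_new = w - α·∇
= -3.89 - 0.001·-2.44
= -3.89 + 0.00244
= -3.88756

-3.88756


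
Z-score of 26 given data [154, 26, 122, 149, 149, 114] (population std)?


μ = 119, σ = 44.1739
z = (26 - 119)/44.1739 = -2.1053

-2.1053


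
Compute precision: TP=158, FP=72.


Precision = TP/(TP+FP)
= 158/(158+72)
= 158/230 = 68.7%

68.7%


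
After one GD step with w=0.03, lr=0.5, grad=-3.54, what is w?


w_new = w - α·∇
= 0.03 - 0.5·-3.54
= 0.03 + 1.77
= 1.8

1.8


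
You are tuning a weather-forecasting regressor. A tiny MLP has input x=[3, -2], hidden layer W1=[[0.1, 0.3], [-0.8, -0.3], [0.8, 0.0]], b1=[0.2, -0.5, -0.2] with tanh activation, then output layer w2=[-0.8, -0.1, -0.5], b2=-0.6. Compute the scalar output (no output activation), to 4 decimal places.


z1[0] = (0.1)·(3) + (0.3)·(-2) + 0.2 = -0.1
z1[1] = (-0.8)·(3) + (-0.3)·(-2) - 0.5 = -2.3
z1[2] = (0.8)·(3) + (0.0)·(-2) - 0.2 = 2.2
h = tanh(z1) = [-0.0997, -0.9801, 0.9757]
output = (-0.8)·(-0.0997) + (-0.1)·(-0.9801) + (-0.5)·(0.9757) - 0.6 = -0.9101

-0.9101


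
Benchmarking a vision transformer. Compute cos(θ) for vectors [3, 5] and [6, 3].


A·B = 3·6 + 5·3 = 33
‖A‖ = √34 = 5.831, ‖B‖ = √45 = 6.7082
cos = 33/(√34·√45) = 33/√1530 = 0.8437

0.8437


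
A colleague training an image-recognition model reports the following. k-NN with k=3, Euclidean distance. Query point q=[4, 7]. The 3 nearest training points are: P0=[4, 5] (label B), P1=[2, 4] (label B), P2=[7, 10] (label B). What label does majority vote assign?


d(q,P0) = 2.0  (label B)
d(q,P1) = 3.6056  (label B)
d(q,P2) = 4.2426  (label B)
Votes: A=0, B=3
Majority → B

B


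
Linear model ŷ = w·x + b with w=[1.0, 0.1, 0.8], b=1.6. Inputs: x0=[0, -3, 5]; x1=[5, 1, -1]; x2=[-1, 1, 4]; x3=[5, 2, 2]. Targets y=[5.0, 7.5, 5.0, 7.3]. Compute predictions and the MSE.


ŷ0 = (1.0)·(0) + (0.1)·(-3) + (0.8)·(5) + 1.6 = 5.3
ŷ1 = (1.0)·(5) + (0.1)·(1) + (0.8)·(-1) + 1.6 = 5.9
ŷ2 = (1.0)·(-1) + (0.1)·(1) + (0.8)·(4) + 1.6 = 3.9
ŷ3 = (1.0)·(5) + (0.1)·(2) + (0.8)·(2) + 1.6 = 8.4
errors² = [0.09, 2.56, 1.21, 1.21]
MSE = 5.0700/4 = 1.2675

1.2675


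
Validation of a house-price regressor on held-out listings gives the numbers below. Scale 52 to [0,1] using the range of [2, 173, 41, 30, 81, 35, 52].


min=2, max=173
(52-2)/(173-2) = 50/171 = 0.2924

0.2924


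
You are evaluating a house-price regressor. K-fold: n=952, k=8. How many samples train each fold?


Fold size = 952/8 = 119
Training per fold = 952 - 119 = 833

833


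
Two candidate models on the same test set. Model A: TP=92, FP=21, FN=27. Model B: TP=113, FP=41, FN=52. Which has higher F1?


Model A: P=92/113=0.8142, R=92/119=0.7731, F1=2PR/(P+R)=2TP/(2TP+FP+FN)=184/232=0.7931
Model B: P=113/154=0.7338, R=113/165=0.6848, F1=2PR/(P+R)=2TP/(2TP+FP+FN)=226/319=0.7085
0.7931 > 0.7085 → Model A

Model A


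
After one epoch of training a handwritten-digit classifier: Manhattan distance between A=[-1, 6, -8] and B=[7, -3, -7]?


d = |-1-7| + |6+ 3| + |-8+ 7|
  = 8 + 9 + 1
  = 18

18


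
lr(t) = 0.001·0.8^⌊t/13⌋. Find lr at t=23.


n_drops = ⌊23/13⌋ = 1
lr = 0.001·0.8^1 = 0.001·0.8 = 0.0008

0.0008


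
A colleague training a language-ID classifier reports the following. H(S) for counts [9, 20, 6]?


Probabilities: [9/35, 20/35, 6/35] ≈ [0.2571, 0.5714, 0.1714]
H = -((9/35)·log₂(9/35) + (20/35)·log₂(20/35) + (6/35)·log₂(6/35))
  = 1.4013 bits

1.4013 bits


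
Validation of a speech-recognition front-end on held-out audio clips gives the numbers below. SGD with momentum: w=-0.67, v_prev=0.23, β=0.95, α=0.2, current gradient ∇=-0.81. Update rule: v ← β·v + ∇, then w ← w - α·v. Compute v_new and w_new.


v_new = 0.95·0.23 - 0.81 = 0.2185 - 0.81 = -0.5915
w_new = -0.67 - 0.2·-0.5915 = -0.67 + 0.1183 = -0.5517

v_new=-0.5915, w_new=-0.5517


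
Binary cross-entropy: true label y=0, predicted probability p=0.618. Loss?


BCE = -[y·ln(p) + (1-y)·ln(1-p)]
= -0 - 1·ln(1-0.618)
= -ln(0.382) = 0.9623

0.9623


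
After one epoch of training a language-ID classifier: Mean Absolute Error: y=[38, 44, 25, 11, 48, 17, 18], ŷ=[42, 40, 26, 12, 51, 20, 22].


Absolute errors: |38-42|=4, |44-40|=4, |25-26|=1, |11-12|=1, |48-51|=3, |17-20|=3, |18-22|=4
Sum = 20
MAE = 20/7 = 20/7

20/7


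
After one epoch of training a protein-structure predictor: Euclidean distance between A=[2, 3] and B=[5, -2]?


d = √((2-5)² + (3+ 2)²)
  = √(9 + 25)
  = √34 = 5.831

5.831


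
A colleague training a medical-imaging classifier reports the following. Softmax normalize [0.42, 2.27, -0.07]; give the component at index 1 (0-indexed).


Exponentials: e^0.42=1.522, e^2.27=9.6794, e^-0.07=0.9324
Sum = 12.1338
Softmax = [0.1254, 0.7977, 0.0768]
p[1] = 9.6794/12.1338 = 0.7977

0.7977


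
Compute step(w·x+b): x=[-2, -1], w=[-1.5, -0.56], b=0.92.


z = (-2)·(-1.5) + (-1)·(-0.56) + 0.92
  = 4.48
step(z) = 1 (z≥0)

1


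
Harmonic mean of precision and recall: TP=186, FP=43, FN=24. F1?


Precision = 186/229 = 0.8122
Recall = 186/210 = 0.8857
F1 = 2·P·R/(P+R) = 2·TP/(2·TP+FP+FN) = 372/(372+43+24) = 372/439 = 0.8474

0.8474


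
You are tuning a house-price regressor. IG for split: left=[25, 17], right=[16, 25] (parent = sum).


Parent = [41, 42], H_parent = 0.9999
H_left = 0.9737 (n=42), H_right = 0.965 (n=41)
H_children = (42/83)·0.9737 + (41/83)·0.965 = 0.9694
IG = 0.9999 - 0.9694 = 0.0305

0.0305


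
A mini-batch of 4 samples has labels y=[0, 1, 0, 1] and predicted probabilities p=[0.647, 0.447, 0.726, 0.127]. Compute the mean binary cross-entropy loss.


L[0] = -ln(1-0.647) = -ln(0.353) = 1.0413
L[1] = -ln(0.447) = 0.8052
L[2] = -ln(1-0.726) = -ln(0.274) = 1.2946
L[3] = -ln(0.127) = 2.0636
mean = (1.0413 + 0.8052 + 1.2946 + 2.0636)/4 = 1.3012

1.3012


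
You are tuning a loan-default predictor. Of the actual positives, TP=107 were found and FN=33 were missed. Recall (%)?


Recall = TP/(TP+FN)
= 107/(107+33)
= 107/140 = 76.43%

76.43%


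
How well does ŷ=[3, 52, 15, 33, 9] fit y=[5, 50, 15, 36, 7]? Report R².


ȳ = 22.6
SS_res = Σ(y-ŷ)² = 21
SS_tot = Σ(y-ȳ)² = 1541.2
R² = 1 - SS_res/SS_tot = 1 - 0.0136 = 0.9864

0.9864


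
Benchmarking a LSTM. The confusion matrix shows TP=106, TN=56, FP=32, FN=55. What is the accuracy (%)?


Accuracy = (TP+TN)/(TP+TN+FP+FN)
= (106+56)/(249)
= 162/249 = 65.06%

65.06%


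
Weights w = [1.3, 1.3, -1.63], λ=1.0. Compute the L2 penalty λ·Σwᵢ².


‖w‖₂² = (1.3)² + (1.3)² + (-1.63)²
     = 1.69 + 1.69 + 2.6569
     = 6.0369
λ·‖w‖₂² = 1.0·6.0369 = 6.0369

6.0369


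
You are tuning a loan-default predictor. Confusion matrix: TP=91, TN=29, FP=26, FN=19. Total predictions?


Total = TP + TN + FP + FN
= 91 + 29 + 26 + 19
= 165
(Predicted positive: 117, predicted negative: 48)

165


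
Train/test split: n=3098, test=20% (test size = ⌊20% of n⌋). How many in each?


Test = ⌊3098·20/100⌋ = 619
Train = 3098 - 619 = 2479

Train: 2479, Test: 619


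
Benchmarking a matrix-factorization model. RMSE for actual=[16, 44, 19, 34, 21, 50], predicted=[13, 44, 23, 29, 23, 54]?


MSE = 70/6 = 11.6667
RMSE = √(70/6) = 3.4157

3.4157


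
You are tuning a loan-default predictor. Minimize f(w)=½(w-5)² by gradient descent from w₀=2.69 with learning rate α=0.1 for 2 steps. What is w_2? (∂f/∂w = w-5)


step 1: grad = 2.69-5 = -2.31; w = 2.69 - 0.1·(-2.31) = 2.921
step 2: grad = 2.921-5 = -2.079; w = 2.921 - 0.1·(-2.079) = 3.1289

3.1289


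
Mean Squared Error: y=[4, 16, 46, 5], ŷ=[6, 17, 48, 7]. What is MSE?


Squared errors: (4-6)²=4, (16-17)²=1, (46-48)²=4, (5-7)²=4
Sum = 13
MSE = 13/4 = 13/4

13/4


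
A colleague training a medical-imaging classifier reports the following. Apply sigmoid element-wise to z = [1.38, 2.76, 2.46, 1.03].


σ(1.38) = 1/(1+e^-1.38) = 0.799
σ(2.76) = 1/(1+e^-2.76) = 0.9405
σ(2.46) = 1/(1+e^-2.46) = 0.9213
σ(1.03) = 1/(1+e^-1.03) = 0.7369
result = [0.799, 0.9405, 0.9213, 0.7369]

[0.799, 0.9405, 0.9213, 0.7369]


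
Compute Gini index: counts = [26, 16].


Probabilities: [26/42, 16/42] ≈ [0.619, 0.381]
Σpᵢ² = (676 + 256)/42² = 932/1764
Gini = 1 - Σpᵢ² = 1 - 932/1764 = 0.4717

0.4717


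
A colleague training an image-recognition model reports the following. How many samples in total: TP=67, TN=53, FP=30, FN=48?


Total = TP + TN + FP + FN
= 67 + 53 + 30 + 48
= 198
(Predicted positive: 97, predicted negative: 101)

198


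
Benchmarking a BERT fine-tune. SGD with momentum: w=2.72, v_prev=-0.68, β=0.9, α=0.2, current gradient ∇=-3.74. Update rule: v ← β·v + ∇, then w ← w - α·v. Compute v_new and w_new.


v_new = 0.9·-0.68 - 3.74 = -0.612 - 3.74 = -4.352
w_new = 2.72 - 0.2·-4.352 = 2.72 + 0.8704 = 3.5904

v_new=-4.352, w_new=3.5904


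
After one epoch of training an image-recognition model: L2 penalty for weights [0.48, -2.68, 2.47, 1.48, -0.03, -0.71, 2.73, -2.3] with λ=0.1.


‖w‖₂² = (0.48)² + (-2.68)² + (2.47)² + (1.48)² + (-0.03)² + (-0.71)² + (2.73)² + (-2.3)²
     = 0.2304 + 7.1824 + 6.1009 + 2.1904 + 0.0009 + 0.5041 + 7.4529 + 5.29
     = 28.952
λ·‖w‖₂² = 0.1·28.952 = 2.8952

2.8952


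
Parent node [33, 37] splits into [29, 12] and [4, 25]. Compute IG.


Parent = [33, 37], H_parent = 0.9976
H_left = 0.8722 (n=41), H_right = 0.5788 (n=29)
H_children = (41/70)·0.8722 + (29/70)·0.5788 = 0.7506
IG = 0.9976 - 0.7506 = 0.247

0.247


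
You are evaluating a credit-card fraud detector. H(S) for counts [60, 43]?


Probabilities: [60/103, 43/103] ≈ [0.5825, 0.4175]
H = -((60/103)·log₂(60/103) + (43/103)·log₂(43/103))
  = 0.9803 bits

0.9803 bits


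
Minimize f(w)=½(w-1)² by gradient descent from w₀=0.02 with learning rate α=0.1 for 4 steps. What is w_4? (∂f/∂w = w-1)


step 1: grad = 0.02-1 = -0.98; w = 0.02 - 0.1·(-0.98) = 0.118
step 2: grad = 0.118-1 = -0.882; w = 0.118 - 0.1·(-0.882) = 0.2062
step 3: grad = 0.2062-1 = -0.7938; w = 0.2062 - 0.1·(-0.7938) = 0.28558
step 4: grad = 0.28558-1 = -0.71442; w = 0.28558 - 0.1·(-0.71442) = 0.357022

0.357022


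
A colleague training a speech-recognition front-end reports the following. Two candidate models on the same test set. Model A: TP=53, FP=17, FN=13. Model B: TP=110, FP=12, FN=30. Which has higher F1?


Model A: P=53/70=0.7571, R=53/66=0.803, F1=2PR/(P+R)=2TP/(2TP+FP+FN)=106/136=0.7794
Model B: P=110/122=0.9016, R=110/140=0.7857, F1=2PR/(P+R)=2TP/(2TP+FP+FN)=220/262=0.8397
0.7794 < 0.8397 → Model B

Model B


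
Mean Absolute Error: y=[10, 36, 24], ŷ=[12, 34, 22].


Absolute errors: |10-12|=2, |36-34|=2, |24-22|=2
Sum = 6
MAE = 6/3 = 2

2


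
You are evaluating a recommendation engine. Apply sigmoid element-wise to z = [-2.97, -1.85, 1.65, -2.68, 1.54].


σ(-2.97) = 1/(1+e^2.97) = 0.0488
σ(-1.85) = 1/(1+e^1.85) = 0.1359
σ(1.65) = 1/(1+e^-1.65) = 0.8389
σ(-2.68) = 1/(1+e^2.68) = 0.0642
σ(1.54) = 1/(1+e^-1.54) = 0.8235
result = [0.0488, 0.1359, 0.8389, 0.0642, 0.8235]

[0.0488, 0.1359, 0.8389, 0.0642, 0.8235]


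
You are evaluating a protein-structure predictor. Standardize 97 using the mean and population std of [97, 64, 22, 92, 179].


μ = 90.8, σ = 51.5185
z = (97 - 90.8)/51.5185 = 0.1203

0.1203


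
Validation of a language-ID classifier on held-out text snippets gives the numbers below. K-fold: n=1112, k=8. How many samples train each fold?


Fold size = 1112/8 = 139
Training per fold = 1112 - 139 = 973

973


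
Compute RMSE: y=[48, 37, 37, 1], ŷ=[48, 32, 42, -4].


MSE = 75/4 = 18.75
RMSE = √(75/4) = 4.3301

4.3301


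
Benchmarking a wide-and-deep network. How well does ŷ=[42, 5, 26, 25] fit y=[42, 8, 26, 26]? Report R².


ȳ = 25.5
SS_res = Σ(y-ŷ)² = 10
SS_tot = Σ(y-ȳ)² = 579
R² = 1 - SS_res/SS_tot = 1 - 0.0173 = 0.9827

0.9827


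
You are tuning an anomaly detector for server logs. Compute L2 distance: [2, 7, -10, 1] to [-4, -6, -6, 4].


d = √((2+ 4)² + (7+ 6)² + (-10+ 6)² + (1-4)²)
  = √(36 + 169 + 16 + 9)
  = √230 = 15.1658

15.1658


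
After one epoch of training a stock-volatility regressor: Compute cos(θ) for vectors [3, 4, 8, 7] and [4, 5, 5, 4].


A·B = 3·4 + 4·5 + 8·5 + 7·4 = 100
‖A‖ = √138 = 11.7473, ‖B‖ = √82 = 9.0554
cos = 100/(√138·√82) = 100/√11316 = 0.9401

0.9401


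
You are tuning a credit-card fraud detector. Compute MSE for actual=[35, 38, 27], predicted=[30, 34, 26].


Squared errors: (35-30)²=25, (38-34)²=16, (27-26)²=1
Sum = 42
MSE = 42/3 = 14

14


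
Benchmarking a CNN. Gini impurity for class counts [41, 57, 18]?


Probabilities: [41/116, 57/116, 18/116] ≈ [0.3534, 0.4914, 0.1552]
Σpᵢ² = (1681 + 3249 + 324)/116² = 5254/13456
Gini = 1 - Σpᵢ² = 1 - 5254/13456 = 0.6095

0.6095


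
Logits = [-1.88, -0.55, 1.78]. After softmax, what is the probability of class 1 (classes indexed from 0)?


Exponentials: e^-1.88=0.1526, e^-0.55=0.5769, e^1.78=5.9299
Sum = 6.6594
Softmax = [0.0229, 0.0866, 0.8904]
p[1] = 0.5769/6.6594 = 0.0866

0.0866


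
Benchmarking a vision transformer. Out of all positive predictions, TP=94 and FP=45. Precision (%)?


Precision = TP/(TP+FP)
= 94/(94+45)
= 94/139 = 67.63%

67.63%


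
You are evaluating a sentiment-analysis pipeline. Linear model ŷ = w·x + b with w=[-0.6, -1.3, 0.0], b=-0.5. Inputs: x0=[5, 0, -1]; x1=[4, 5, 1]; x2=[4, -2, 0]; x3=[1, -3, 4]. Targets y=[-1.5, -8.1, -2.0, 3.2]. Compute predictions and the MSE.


ŷ0 = (-0.6)·(5) + (-1.3)·(0) + (0.0)·(-1) - 0.5 = -3.5
ŷ1 = (-0.6)·(4) + (-1.3)·(5) + (0.0)·(1) - 0.5 = -9.4
ŷ2 = (-0.6)·(4) + (-1.3)·(-2) + (0.0)·(0) - 0.5 = -0.3
ŷ3 = (-0.6)·(1) + (-1.3)·(-3) + (0.0)·(4) - 0.5 = 2.8
errors² = [4.0, 1.69, 2.89, 0.16]
MSE = 8.7400/4 = 2.185

2.185


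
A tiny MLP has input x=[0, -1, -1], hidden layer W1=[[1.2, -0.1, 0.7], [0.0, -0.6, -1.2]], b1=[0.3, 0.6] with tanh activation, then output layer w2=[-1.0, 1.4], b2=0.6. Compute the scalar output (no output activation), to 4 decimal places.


z1[0] = (1.2)·(0) + (-0.1)·(-1) + (0.7)·(-1) + 0.3 = -0.3
z1[1] = (0.0)·(0) + (-0.6)·(-1) + (-1.2)·(-1) + 0.6 = 2.4
h = tanh(z1) = [-0.2913, 0.9837]
output = (-1.0)·(-0.2913) + (1.4)·(0.9837) + 0.6 = 2.2685

2.2685


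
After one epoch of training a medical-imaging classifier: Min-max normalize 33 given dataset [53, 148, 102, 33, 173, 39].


min=33, max=173
(33-33)/(173-33) = 0/140 = 0.0

0.0


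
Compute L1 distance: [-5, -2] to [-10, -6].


d = |-5+ 10| + |-2+ 6|
  = 5 + 4
  = 9

9


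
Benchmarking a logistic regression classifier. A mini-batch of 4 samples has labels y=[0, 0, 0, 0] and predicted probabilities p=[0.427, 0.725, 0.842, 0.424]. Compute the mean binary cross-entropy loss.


L[0] = -ln(1-0.427) = -ln(0.573) = 0.5569
L[1] = -ln(1-0.725) = -ln(0.275) = 1.291
L[2] = -ln(1-0.842) = -ln(0.158) = 1.8452
L[3] = -ln(1-0.424) = -ln(0.576) = 0.5516
mean = (0.5569 + 1.291 + 1.8452 + 0.5516)/4 = 1.0612

1.0612


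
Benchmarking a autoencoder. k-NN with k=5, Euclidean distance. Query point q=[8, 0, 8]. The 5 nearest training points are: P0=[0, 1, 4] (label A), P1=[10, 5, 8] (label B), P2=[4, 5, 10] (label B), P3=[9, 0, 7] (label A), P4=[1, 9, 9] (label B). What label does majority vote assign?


d(q,P0) = 9.0  (label A)
d(q,P1) = 5.3852  (label B)
d(q,P2) = 6.7082  (label B)
d(q,P3) = 1.4142  (label A)
d(q,P4) = 11.4455  (label B)
Votes: A=2, B=3
Majority → B

B


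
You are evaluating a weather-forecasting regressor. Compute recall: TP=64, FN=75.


Recall = TP/(TP+FN)
= 64/(64+75)
= 64/139 = 46.04%

46.04%


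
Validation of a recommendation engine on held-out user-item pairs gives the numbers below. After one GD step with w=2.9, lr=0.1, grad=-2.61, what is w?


w_new = w - α·∇
= 2.9 - 0.1·-2.61
= 2.9 + 0.261
= 3.161

3.161


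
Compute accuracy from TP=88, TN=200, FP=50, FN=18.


Accuracy = (TP+TN)/(TP+TN+FP+FN)
= (88+200)/(356)
= 288/356 = 80.9%

80.9%


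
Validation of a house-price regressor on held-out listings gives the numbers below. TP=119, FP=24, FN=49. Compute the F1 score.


Precision = 119/143 = 0.8322
Recall = 119/168 = 0.7083
F1 = 2·P·R/(P+R) = 2·TP/(2·TP+FP+FN) = 238/(238+24+49) = 238/311 = 0.7653

0.7653


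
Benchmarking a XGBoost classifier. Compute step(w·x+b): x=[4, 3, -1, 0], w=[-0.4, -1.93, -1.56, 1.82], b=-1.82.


z = (4)·(-0.4) + (3)·(-1.93) + (-1)·(-1.56) + (0)·(1.82) - 1.82
  = -7.65
step(z) = 0 (z<0)

0


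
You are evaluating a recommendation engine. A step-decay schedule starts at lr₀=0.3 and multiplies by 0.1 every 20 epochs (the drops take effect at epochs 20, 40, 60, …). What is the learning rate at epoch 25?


n_drops = ⌊25/20⌋ = 1
lr = 0.3·0.1^1 = 0.3·0.1 = 0.03

0.03


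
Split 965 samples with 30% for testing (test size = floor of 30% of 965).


Test = ⌊965·30/100⌋ = 289
Train = 965 - 289 = 676

Train: 676, Test: 289


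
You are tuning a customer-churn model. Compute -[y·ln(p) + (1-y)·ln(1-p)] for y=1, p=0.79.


BCE = -[y·ln(p) + (1-y)·ln(1-p)]
= -1·ln(0.79) - 0
= -ln(0.79) = 0.2357

0.2357


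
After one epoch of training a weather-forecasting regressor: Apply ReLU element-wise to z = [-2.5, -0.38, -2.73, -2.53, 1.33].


ReLU(-2.5) = max(0, -2.5) = 0.0
ReLU(-0.38) = max(0, -0.38) = 0.0
ReLU(-2.73) = max(0, -2.73) = 0.0
ReLU(-2.53) = max(0, -2.53) = 0.0
ReLU(1.33) = max(0, 1.33) = 1.33
result = [0.0, 0.0, 0.0, 0.0, 1.33]

[0.0, 0.0, 0.0, 0.0, 1.33]


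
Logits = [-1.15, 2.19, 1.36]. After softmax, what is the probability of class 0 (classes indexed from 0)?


Exponentials: e^-1.15=0.3166, e^2.19=8.9352, e^1.36=3.8962
Sum = 13.148
Softmax = [0.0241, 0.6796, 0.2963]
p[0] = 0.3166/13.148 = 0.0241

0.0241


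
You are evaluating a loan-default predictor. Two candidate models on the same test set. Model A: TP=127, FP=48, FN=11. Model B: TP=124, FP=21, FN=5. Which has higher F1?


Model A: P=127/175=0.7257, R=127/138=0.9203, F1=2PR/(P+R)=2TP/(2TP+FP+FN)=254/313=0.8115
Model B: P=124/145=0.8552, R=124/129=0.9612, F1=2PR/(P+R)=2TP/(2TP+FP+FN)=248/274=0.9051
0.8115 < 0.9051 → Model B

Model B
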